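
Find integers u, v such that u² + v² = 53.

We need to find integers u, v > 0 such that u² + v² = 53.
Trying u = 2: v² = 53 - 2² = 53 - 4 = 49
v = 7
Check: 2² + 7² = 4 + 49 = 53 ✓

53 = 2² + 7²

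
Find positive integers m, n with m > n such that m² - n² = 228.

Factor: m² - n² = (m+n)(m-n) = 228.
We need two factors of 228 with the same parity.
Use m+n = 114 and m-n = 2 (product 114·2 = 228).
Adding: 2m = 116, so m = 58.
Subtracting: 2n = 112, so n = 56.
Check: 58² - 56² = 3364 - 3136 = 228 ✓

m = 58, n = 56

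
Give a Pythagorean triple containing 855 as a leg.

We need the other leg and hypotenuse such that 855² + x² = c².
Take x = 700, c = 1105: 855² + 700² = 731025 + 490000 = 1221025 = 1105² ✓
Triple: (855, 700, 1105)

(855, 700, 1105)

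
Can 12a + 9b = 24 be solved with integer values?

Step 1: Compute gcd(12, 9).
gcd(12, 9) = 3

Step 2: Check divisibility.
Does 3 divide 24? 24 = 3 x 8, so yes.

By the theorem on linear Diophantine equations, 12a + 9b = 24 has integer solutions if and only if gcd(12, 9) divides 24. Since 3 | 24, solutions exist.

Yes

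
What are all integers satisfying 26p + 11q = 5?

Step 1: Compute gcd(26, 11) = 1.
Since 1 divides 5, solutions exist.

Step 2: Find a particular solution using extended Euclidean algorithm.
We get p₀ = 15, q₀ = -35.
Check: 26*15 + 11*-35 = 5 = 5 ✓

Step 3: Write the general solution.
p = 15 + (11/1)t = 15 + 11t
q = -35 - (26/1)t = -35 - 26t
for any integer t.

p = 15 + 11t, q = -35 - 26t for integer t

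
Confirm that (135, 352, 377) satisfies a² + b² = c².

Compute a² + b² = 135² + 352² = 18225 + 123904 = 142129
Compute c² = 377² = 142129
Since 142129 = 142129, confirmed.

Yes, it is a Pythagorean triple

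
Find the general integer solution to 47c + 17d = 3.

Step 1: Compute gcd(47, 17) = 1.
Since 1 divides 3, solutions exist.

Step 2: Find a particular solution using extended Euclidean algorithm.
We get c₀ = 12, d₀ = -33.
Check: 47*12 + 17*-33 = 3 = 3 ✓

Step 3: Write the general solution.
c = 12 + (17/1)t = 12 + 17t
d = -33 - (47/1)t = -33 - 47t
for any integer t.

c = 12 + 17t, d = -33 - 47t for integer t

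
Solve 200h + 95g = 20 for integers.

Step 1: Check solvability.
gcd(200, 95) = 5
Since 5 divides 20, solutions exist.

Step 2: Apply extended Euclidean algorithm to find gcd.
We find integers such that 200*x0 + 95*y0 = 5

Step 3: Scale the particular solution.
Multiply by 20/5 = 4:
h = -36, g = 76

Step 4: Verify.
200*(-36) + 95*(76) = 20 = 20 ✓

h = -36, g = 76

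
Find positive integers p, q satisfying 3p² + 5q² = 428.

Try small values of p and check whether (428 - 3p²)/5 is a perfect square.
p = 6: 3·6² = 108, so 5q² = 428 - 108 = 320, giving q² = 64, q = 8.
Check: 3·6² + 5·8² = 108 + 320 = 428 ✓

p = 6, q = 8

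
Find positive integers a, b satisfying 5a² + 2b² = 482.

Try small values of a and check whether (482 - 5a²)/2 is a perfect square.
a = 8: 5·8² = 320, so 2b² = 482 - 320 = 162, giving b² = 81, b = 9.
Check: 5·8² + 2·9² = 320 + 162 = 482 ✓

a = 8, b = 9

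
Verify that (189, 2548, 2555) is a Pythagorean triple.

Compute a² + b² = 189² + 2548² = 35721 + 6492304 = 6528025
Compute c² = 2555² = 6528025
Since 6528025 = 6528025, confirmed.

Yes, it is a Pythagorean triple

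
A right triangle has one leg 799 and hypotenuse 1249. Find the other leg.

b² = c² - a² = 1560001 - 638401 = 921600
b = 960

960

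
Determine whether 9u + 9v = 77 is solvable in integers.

Step 1: Compute gcd(9, 9).
gcd(9, 9) = 9

Step 2: Check divisibility.
Does 9 divide 77? 77 = 9 x 8 + 5, so no.

By the theorem on linear Diophantine equations, 9u + 9v = 77 has integer solutions if and only if gcd(9, 9) divides 77. Since 9 does not divide 77, no solutions exist.

No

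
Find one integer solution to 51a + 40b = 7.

Step 1: Check solvability.
gcd(51, 40) = 1
Since 1 divides 7, solutions exist.

Step 2: Apply extended Euclidean algorithm to find gcd.
We find integers such that 51*x0 + 40*y0 = 1

Step 3: Scale the particular solution.
Multiply by 7/1 = 7:
a = 77, b = -98

Step 4: Verify.
51*(77) + 40*(-98) = 7 = 7 ✓

a = 77, b = -98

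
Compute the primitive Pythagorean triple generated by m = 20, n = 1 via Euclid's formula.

a = m² - n² = 20² - 1² = 400 - 1 = 399
b = 2mn = 2·20·1 = 40
c = m² + n² = 400 + 1 = 401
Verify: 399² + 40² = 159201 + 1600 = 160801 = 401² ✓

(399, 40, 401)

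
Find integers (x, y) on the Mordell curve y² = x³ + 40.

Try small integer x values and check whether x³ + 40 is a perfect square.
x = 6: x³ + 40 = 6³ + 40 = 216 + 40 = 256
Is 256 a perfect square? 16² = 256 ✓
So (x, y) = (6, -16) is a solution.

x = 6, y = -16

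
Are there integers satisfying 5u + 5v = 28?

Step 1: Compute gcd(5, 5).
gcd(5, 5) = 5

Step 2: Check divisibility.
Does 5 divide 28? 28 = 5 x 5 + 3, so no.

By the theorem on linear Diophantine equations, 5u + 5v = 28 has integer solutions if and only if gcd(5, 5) divides 28. Since 5 does not divide 28, no solutions exist.

No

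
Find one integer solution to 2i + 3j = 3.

Step 1: Check solvability.
gcd(2, 3) = 1
Since 1 divides 3, solutions exist.

Step 2: Apply extended Euclidean algorithm to find gcd.
We find integers such that 2*x0 + 3*y0 = 1

Step 3: Scale the particular solution.
Multiply by 3/1 = 3:
i = -3, j = 3

Step 4: Verify.
2*(-3) + 3*(3) = 3 = 3 ✓

i = -3, j = 3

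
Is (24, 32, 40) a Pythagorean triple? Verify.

Compute a² + b² = 24² + 32² = 576 + 1024 = 1600
Compute c² = 40² = 1600
Since 1600 = 1600, confirmed.

Yes, it is a Pythagorean triple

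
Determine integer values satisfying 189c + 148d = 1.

Step 1: Check solvability.
gcd(189, 148) = 1
Since 1 divides 1, solutions exist.

Step 2: Apply extended Euclidean algorithm to find gcd.
We find integers such that 189*x0 + 148*y0 = 1

Step 3: Scale the particular solution.
Multiply by 1/1 = 1:
c = 65, d = -83

Step 4: Verify.
189*(65) + 148*(-83) = 1 = 1 ✓

c = 65, d = -83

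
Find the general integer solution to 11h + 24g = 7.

Step 1: Compute gcd(11, 24) = 1.
Since 1 divides 7, solutions exist.

Step 2: Find a particular solution using extended Euclidean algorithm.
We get h₀ = 77, g₀ = -35.
Check: 11*77 + 24*-35 = 7 = 7 ✓

Step 3: Write the general solution.
h = 77 + (24/1)t = 77 + 24t
g = -35 - (11/1)t = -35 - 11t
for any integer t.

h = 77 + 24t, g = -35 - 11t for integer t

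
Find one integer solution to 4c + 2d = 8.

Step 1: Check solvability.
gcd(4, 2) = 2
Since 2 divides 8, solutions exist.

Step 2: Apply extended Euclidean algorithm to find gcd.
We find integers such that 4*x0 + 2*y0 = 2

Step 3: Scale the particular solution.
Multiply by 8/2 = 4:
c = 0, d = 4

Step 4: Verify.
4*(0) + 2*(4) = 8 = 8 ✓

c = 0, d = 4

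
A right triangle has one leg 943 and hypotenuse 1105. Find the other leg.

b² = c² - a² = 1221025 - 889249 = 331776
b = 576

576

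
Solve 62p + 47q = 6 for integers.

Step 1: Check solvability.
gcd(62, 47) = 1
Since 1 divides 6, solutions exist.

Step 2: Apply extended Euclidean algorithm to find gcd.
We find integers such that 62*x0 + 47*y0 = 1

Step 3: Scale the particular solution.
Multiply by 6/1 = 6:
p = 132, q = -174

Step 4: Verify.
62*(132) + 47*(-174) = 6 = 6 ✓

p = 132, q = -174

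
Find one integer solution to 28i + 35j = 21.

Step 1: Check solvability.
gcd(28, 35) = 7
Since 7 divides 21, solutions exist.

Step 2: Apply extended Euclidean algorithm to find gcd.
We find integers such that 28*x0 + 35*y0 = 7

Step 3: Scale the particular solution.
Multiply by 21/7 = 3:
i = -3, j = 3

Step 4: Verify.
28*(-3) + 35*(3) = 21 = 21 ✓

i = -3, j = 3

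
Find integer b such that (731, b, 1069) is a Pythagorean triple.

b² = c² - a² = 1069² - 731² = 1142761 - 534361 = 608400
b = sqrt(608400) = 780

780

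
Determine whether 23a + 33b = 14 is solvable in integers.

Step 1: Compute gcd(23, 33).
gcd(23, 33) = 1

Step 2: Check divisibility.
Does 1 divide 14? 14 = 1 x 14, so yes.

By the theorem on linear Diophantine equations, 23a + 33b = 14 has integer solutions if and only if gcd(23, 33) divides 14. Since 1 | 14, solutions exist.

Yes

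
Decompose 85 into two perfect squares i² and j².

We need to find integers i, j > 0 such that i² + j² = 85.
Trying i = 2: j² = 85 - 2² = 85 - 4 = 81
j = 9
Check: 2² + 9² = 4 + 81 = 85 ✓

85 = 2² + 9²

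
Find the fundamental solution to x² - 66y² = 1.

We seek the smallest positive integers (x, y) with x² - 66y² = 1, i.e., x² = 66y² + 1.
Try successive y values:
y = 1: x² = 66·1² + 1 = 67, not a perfect square
y = 2: x² = 66·2² + 1 = 265, not a perfect square
y = 3: x² = 66·3² + 1 = 595, not a perfect square
... continuing the search (or via continued fractions) ...
y = 8: x² = 66·8² + 1 = 4225, x = 65 ✓

Verify: 65² - 66·8² = 4225 - 4224 = 1 ✓

x = 65, y = 8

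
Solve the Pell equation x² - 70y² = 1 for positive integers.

We seek the smallest positive integers (x, y) with x² - 70y² = 1, i.e., x² = 70y² + 1.
Try successive y values:
y = 1: x² = 70·1² + 1 = 71, not a perfect square
y = 2: x² = 70·2² + 1 = 281, not a perfect square
y = 3: x² = 70·3² + 1 = 631, not a perfect square
... continuing the search (or via continued fractions) ...
y = 30: x² = 70·30² + 1 = 63001, x = 251 ✓

Verify: 251² - 70·30² = 63001 - 63000 = 1 ✓

x = 251, y = 30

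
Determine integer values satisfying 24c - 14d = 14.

Step 1: Check solvability.
gcd(24, 14) = 2
Since 2 divides 14, solutions exist.

Step 2: Apply extended Euclidean algorithm to find gcd.
We find integers such that 24*x0 + 14*y0 = 2

Step 3: Scale the particular solution.
Multiply by 14/2 = 7:
c = 21, d = 35

Step 4: Verify.
24*(21) - 14*(35) = 14 = 14 ✓

c = 21, d = 35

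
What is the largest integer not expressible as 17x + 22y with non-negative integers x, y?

For two coprime denominations a and b, the Frobenius number (largest value not representable as a non-negative combination) is ab - a - b.
Here gcd(17, 22) = 1, so they are coprime.
F(17, 22) = 17·22 - 17 - 22 = 374 - 39 = 335

335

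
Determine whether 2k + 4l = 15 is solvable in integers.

Step 1: Compute gcd(2, 4).
gcd(2, 4) = 2

Step 2: Check divisibility.
Does 2 divide 15? 15 = 2 x 7 + 1, so no.

By the theorem on linear Diophantine equations, 2k + 4l = 15 has integer solutions if and only if gcd(2, 4) divides 15. Since 2 does not divide 15, no solutions exist.

No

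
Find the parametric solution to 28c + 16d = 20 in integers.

Step 1: Compute gcd(28, 16) = 4.
Since 4 divides 20, solutions exist.

Step 2: Find a particular solution using extended Euclidean algorithm.
We get c₀ = -5, d₀ = 10.
Check: 28*-5 + 16*10 = 20 = 20 ✓

Step 3: Write the general solution.
c = -5 + (16/4)t = -5 + 4t
d = 10 - (28/4)t = 10 - 7t
for any integer t.

c = -5 + 4t, d = 10 - 7t for integer t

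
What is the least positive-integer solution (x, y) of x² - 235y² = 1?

We seek the smallest positive integers (x, y) with x² - 235y² = 1, i.e., x² = 235y² + 1.
Try successive y values:
y = 1: x² = 235·1² + 1 = 236, not a perfect square
y = 2: x² = 235·2² + 1 = 941, not a perfect square
y = 3: x² = 235·3² + 1 = 2116, x = 46 ✓

Verify: 46² - 235·3² = 2116 - 2115 = 1 ✓

x = 46, y = 3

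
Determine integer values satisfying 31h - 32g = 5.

Step 1: Check solvability.
gcd(31, 32) = 1
Since 1 divides 5, solutions exist.

Step 2: Apply extended Euclidean algorithm to find gcd.
We find integers such that 31*x0 + 32*y0 = 1

Step 3: Scale the particular solution.
Multiply by 5/1 = 5:
h = -5, g = -5

Step 4: Verify.
31*(-5) - 32*(-5) = 5 = 5 ✓

h = -5, g = -5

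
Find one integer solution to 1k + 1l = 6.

Step 1: Check solvability.
gcd(1, 1) = 1
Since 1 divides 6, solutions exist.

Step 2: Apply extended Euclidean algorithm to find gcd.
We find integers such that 1*x0 + 1*y0 = 1

Step 3: Scale the particular solution.
Multiply by 6/1 = 6:
k = 0, l = 6

Step 4: Verify.
1*(0) + 1*(6) = 6 = 6 ✓

k = 0, l = 6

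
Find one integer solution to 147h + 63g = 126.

Step 1: Check solvability.
gcd(147, 63) = 21
Since 21 divides 126, solutions exist.

Step 2: Apply extended Euclidean algorithm to find gcd.
We find integers such that 147*x0 + 63*y0 = 21

Step 3: Scale the particular solution.
Multiply by 126/21 = 6:
h = 6, g = -12

Step 4: Verify.
147*(6) + 63*(-12) = 126 = 126 ✓

h = 6, g = -12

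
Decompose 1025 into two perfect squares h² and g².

We need to find integers h, g > 0 such that h² + g² = 1025.
Trying h = 1: g² = 1025 - 1² = 1025 - 1 = 1024
g = 32
Check: 1² + 32² = 1 + 1024 = 1025 ✓

1025 = 1² + 32²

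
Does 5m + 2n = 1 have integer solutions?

Step 1: Compute gcd(5, 2).
gcd(5, 2) = 1

Step 2: Check divisibility.
Does 1 divide 1? 1 = 1 x 1, so yes.

By the theorem on linear Diophantine equations, 5m + 2n = 1 has integer solutions if and only if gcd(5, 2) divides 1. Since 1 | 1, solutions exist.

Yes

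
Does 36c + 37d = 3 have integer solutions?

Step 1: Compute gcd(36, 37).
gcd(36, 37) = 1

Step 2: Check divisibility.
Does 1 divide 3? 3 = 1 x 3, so yes.

By the theorem on linear Diophantine equations, 36c + 37d = 3 has integer solutions if and only if gcd(36, 37) divides 3. Since 1 | 3, solutions exist.

Yes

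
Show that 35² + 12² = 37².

Compute a² + b² = 35² + 12² = 1225 + 144 = 1369
Compute c² = 37² = 1369
Since 1369 = 1369, confirmed.

Yes, it is a Pythagorean triple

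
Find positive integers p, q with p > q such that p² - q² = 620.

Factor: p² - q² = (p+q)(p-q) = 620.
We need two factors of 620 with the same parity.
Use p+q = 310 and p-q = 2 (product 310·2 = 620).
Adding: 2p = 312, so p = 156.
Subtracting: 2q = 308, so q = 154.
Check: 156² - 154² = 24336 - 23716 = 620 ✓

p = 156, q = 154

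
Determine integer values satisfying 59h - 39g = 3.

Step 1: Check solvability.
gcd(59, 39) = 1
Since 1 divides 3, solutions exist.

Step 2: Apply extended Euclidean algorithm to find gcd.
We find integers such that 59*x0 + 39*y0 = 1

Step 3: Scale the particular solution.
Multiply by 3/1 = 3:
h = 6, g = 9

Step 4: Verify.
59*(6) - 39*(9) = 3 = 3 ✓

h = 6, g = 9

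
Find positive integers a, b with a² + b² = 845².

We need a² + b² = 845² = 714025.
Trying: 123² + 836² = 15129 + 698896 = 714025 ✓

(123, 836, 845)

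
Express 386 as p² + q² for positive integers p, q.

We need to find integers p, q > 0 such that p² + q² = 386.
Trying p = 5: q² = 386 - 5² = 386 - 25 = 361
q = 19
Check: 5² + 19² = 25 + 361 = 386 ✓

386 = 5² + 19²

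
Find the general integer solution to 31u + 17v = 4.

Step 1: Compute gcd(31, 17) = 1.
Since 1 divides 4, solutions exist.

Step 2: Find a particular solution using extended Euclidean algorithm.
We get u₀ = -24, v₀ = 44.
Check: 31*-24 + 17*44 = 4 = 4 ✓

Step 3: Write the general solution.
u = -24 + (17/1)t = -24 + 17t
v = 44 - (31/1)t = 44 - 31t
for any integer t.

u = -24 + 17t, v = 44 - 31t for integer t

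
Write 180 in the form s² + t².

We need to find integers s, t > 0 such that s² + t² = 180.
Trying s = 6: t² = 180 - 6² = 180 - 36 = 144
t = 12
Check: 6² + 12² = 36 + 144 = 180 ✓

180 = 6² + 12²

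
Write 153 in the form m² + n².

We need to find integers m, n > 0 such that m² + n² = 153.
Trying m = 3: n² = 153 - 3² = 153 - 9 = 144
n = 12
Check: 3² + 12² = 9 + 144 = 153 ✓

153 = 3² + 12²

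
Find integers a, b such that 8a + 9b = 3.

Step 1: Check solvability.
gcd(8, 9) = 1
Since 1 divides 3, solutions exist.

Step 2: Apply extended Euclidean algorithm to find gcd.
We find integers such that 8*x0 + 9*y0 = 1

Step 3: Scale the particular solution.
Multiply by 3/1 = 3:
a = -3, b = 3

Step 4: Verify.
8*(-3) + 9*(3) = 3 = 3 ✓

a = -3, b = 3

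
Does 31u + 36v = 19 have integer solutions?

Step 1: Compute gcd(31, 36).
gcd(31, 36) = 1

Step 2: Check divisibility.
Does 1 divide 19? 19 = 1 x 19, so yes.

By the theorem on linear Diophantine equations, 31u + 36v = 19 has integer solutions if and only if gcd(31, 36) divides 19. Since 1 | 19, solutions exist.

Yes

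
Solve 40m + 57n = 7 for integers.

Step 1: Check solvability.
gcd(40, 57) = 1
Since 1 divides 7, solutions exist.

Step 2: Apply extended Euclidean algorithm to find gcd.
We find integers such that 40*x0 + 57*y0 = 1

Step 3: Scale the particular solution.
Multiply by 7/1 = 7:
m = 70, n = -49

Step 4: Verify.
40*(70) + 57*(-49) = 7 = 7 ✓

m = 70, n = -49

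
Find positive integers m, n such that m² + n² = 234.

Search for m with 234 - m² a perfect square.
m = 3: 234 - 3² = 234 - 9 = 225 = 15² ✓
So m = 3, n = 15.

m = 3, n = 15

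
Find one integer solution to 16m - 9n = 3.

Step 1: Check solvability.
gcd(16, 9) = 1
Since 1 divides 3, solutions exist.

Step 2: Apply extended Euclidean algorithm to find gcd.
We find integers such that 16*x0 + 9*y0 = 1

Step 3: Scale the particular solution.
Multiply by 3/1 = 3:
m = 12, n = 21

Step 4: Verify.
16*(12) - 9*(21) = 3 = 3 ✓

m = 12, n = 21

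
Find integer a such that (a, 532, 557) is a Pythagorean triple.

a² = c² - b² = 557² - 532² = 310249 - 283024 = 27225
a = sqrt(27225) = 165

165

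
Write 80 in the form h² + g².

We need to find integers h, g > 0 such that h² + g² = 80.
Trying h = 4: g² = 80 - 4² = 80 - 16 = 64
g = 8
Check: 4² + 8² = 16 + 64 = 80 ✓

80 = 4² + 8²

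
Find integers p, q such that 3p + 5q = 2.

Step 1: Check solvability.
gcd(3, 5) = 1
Since 1 divides 2, solutions exist.

Step 2: Apply extended Euclidean algorithm to find gcd.
We find integers such that 3*x0 + 5*y0 = 1

Step 3: Scale the particular solution.
Multiply by 2/1 = 2:
p = 4, q = -2

Step 4: Verify.
3*(4) + 5*(-2) = 2 = 2 ✓

p = 4, q = -2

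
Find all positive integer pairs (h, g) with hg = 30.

The positive divisors of 30 are: 1, 2, 3, 5, 6, 10, 15, 30.
Each divisor d gives the pair (d, 30/d):
(1, 30), (2, 15), (3, 10), (5, 6), (6, 5), (10, 3), (15, 2), (30, 1)

(1, 30), (2, 15), (3, 10), (5, 6), (6, 5), (10, 3), (15, 2), (30, 1)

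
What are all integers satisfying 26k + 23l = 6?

Step 1: Compute gcd(26, 23) = 1.
Since 1 divides 6, solutions exist.

Step 2: Find a particular solution using extended Euclidean algorithm.
We get k₀ = 48, l₀ = -54.
Check: 26*48 + 23*-54 = 6 = 6 ✓

Step 3: Write the general solution.
k = 48 + (23/1)t = 48 + 23t
l = -54 - (26/1)t = -54 - 26t
for any integer t.

k = 48 + 23t, l = -54 - 26t for integer t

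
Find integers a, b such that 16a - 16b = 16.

Step 1: Check solvability.
gcd(16, 16) = 16
Since 16 divides 16, solutions exist.

Step 2: Apply extended Euclidean algorithm to find gcd.
We find integers such that 16*x0 + 16*y0 = 16

Step 3: Scale the particular solution.
Multiply by 16/16 = 1:
a = 0, b = -1

Step 4: Verify.
16*(0) - 16*(-1) = 16 = 16 ✓

a = 0, b = -1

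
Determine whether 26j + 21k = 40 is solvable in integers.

Step 1: Compute gcd(26, 21).
gcd(26, 21) = 1

Step 2: Check divisibility.
Does 1 divide 40? 40 = 1 x 40, so yes.

By the theorem on linear Diophantine equations, 26j + 21k = 40 has integer solutions if and only if gcd(26, 21) divides 40. Since 1 | 40, solutions exist.

Yes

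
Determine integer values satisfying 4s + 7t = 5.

Step 1: Check solvability.
gcd(4, 7) = 1
Since 1 divides 5, solutions exist.

Step 2: Apply extended Euclidean algorithm to find gcd.
We find integers such that 4*x0 + 7*y0 = 1

Step 3: Scale the particular solution.
Multiply by 5/1 = 5:
s = 10, t = -5

Step 4: Verify.
4*(10) + 7*(-5) = 5 = 5 ✓

s = 10, t = -5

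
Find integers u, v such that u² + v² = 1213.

We need to find integers u, v > 0 such that u² + v² = 1213.
Trying u = 22: v² = 1213 - 22² = 1213 - 484 = 729
v = 27
Check: 22² + 27² = 484 + 729 = 1213 ✓

1213 = 22² + 27²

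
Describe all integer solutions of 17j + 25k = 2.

Step 1: Compute gcd(17, 25) = 1.
Since 1 divides 2, solutions exist.

Step 2: Find a particular solution using extended Euclidean algorithm.
We get j₀ = 6, k₀ = -4.
Check: 17*6 + 25*-4 = 2 = 2 ✓

Step 3: Write the general solution.
j = 6 + (25/1)t = 6 + 25t
k = -4 - (17/1)t = -4 - 17t
for any integer t.

j = 6 + 25t, k = -4 - 17t for integer t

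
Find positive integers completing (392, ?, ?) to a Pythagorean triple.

We need the other leg and hypotenuse such that 392² + x² = c².
Take x = 231, c = 455: 392² + 231² = 153664 + 53361 = 207025 = 455² ✓
Triple: (231, 392, 455)

(231, 392, 455)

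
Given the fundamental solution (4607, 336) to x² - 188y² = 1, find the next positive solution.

Solutions to x² - Dy² = 1 are generated by powers of (x₀ + y₀√D).
The next solution satisfies x₁ + y₁√188 = (x₀ + y₀√188)², giving:
x₁ = x₀² + 188y₀² = 4607² + 188·336² = 21224449 + 21224448 = 42448897
y₁ = 2x₀y₀ = 2·4607·336 = 3095904

Verify: 42448897² - 188·3095904² = 1801908856516609 - 1801908856516608 = 1 ✓

x = 42448897, y = 3095904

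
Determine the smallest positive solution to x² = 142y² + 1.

We seek the smallest positive integers (x, y) with x² - 142y² = 1, i.e., x² = 142y² + 1.
Try successive y values:
y = 1: x² = 142·1² + 1 = 143, not a perfect square
y = 2: x² = 142·2² + 1 = 569, not a perfect square
y = 3: x² = 142·3² + 1 = 1279, not a perfect square
... continuing the search (or via continued fractions) ...
y = 12: x² = 142·12² + 1 = 20449, x = 143 ✓

Verify: 143² - 142·12² = 20449 - 20448 = 1 ✓

x = 143, y = 12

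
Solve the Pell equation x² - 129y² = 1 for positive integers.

We seek the smallest positive integers (x, y) with x² - 129y² = 1, i.e., x² = 129y² + 1.
Try successive y values:
y = 1: x² = 129·1² + 1 = 130, not a perfect square
y = 2: x² = 129·2² + 1 = 517, not a perfect square
y = 3: x² = 129·3² + 1 = 1162, not a perfect square
... continuing the search (or via continued fractions) ...
y = 1484: x² = 129·1484² + 1 = 284091025, x = 16855 ✓

Verify: 16855² - 129·1484² = 284091025 - 284091024 = 1 ✓

x = 16855, y = 1484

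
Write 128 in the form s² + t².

We need to find integers s, t > 0 such that s² + t² = 128.
Trying s = 8: t² = 128 - 8² = 128 - 64 = 64
t = 8
Check: 8² + 8² = 64 + 64 = 128 ✓

128 = 8² + 8²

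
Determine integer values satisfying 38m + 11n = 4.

Step 1: Check solvability.
gcd(38, 11) = 1
Since 1 divides 4, solutions exist.

Step 2: Apply extended Euclidean algorithm to find gcd.
We find integers such that 38*x0 + 11*y0 = 1

Step 3: Scale the particular solution.
Multiply by 4/1 = 4:
m = -8, n = 28

Step 4: Verify.
38*(-8) + 11*(28) = 4 = 4 ✓

m = -8, n = 28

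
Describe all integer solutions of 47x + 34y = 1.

Step 1: Compute gcd(47, 34) = 1.
Since 1 divides 1, solutions exist.

Step 2: Find a particular solution using extended Euclidean algorithm.
We get x₀ = -13, y₀ = 18.
Check: 47*-13 + 34*18 = 1 = 1 ✓

Step 3: Write the general solution.
x = -13 + (34/1)t = -13 + 34t
y = 18 - (47/1)t = 18 - 47t
for any integer t.

x = -13 + 34t, y = 18 - 47t for integer t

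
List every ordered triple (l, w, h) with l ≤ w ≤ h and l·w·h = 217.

Iterate l from 1 to ⌊217^(1/3)⌋. For each l dividing 217, iterate w ≥ l with w dividing 217/l, and set h = 217/(l·w).
Triples found (2): (1×1×217), (1×7×31)

(1×1×217), (1×7×31)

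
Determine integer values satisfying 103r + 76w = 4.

Step 1: Check solvability.
gcd(103, 76) = 1
Since 1 divides 4, solutions exist.

Step 2: Apply extended Euclidean algorithm to find gcd.
We find integers such that 103*x0 + 76*y0 = 1

Step 3: Scale the particular solution.
Multiply by 4/1 = 4:
r = 124, w = -168

Step 4: Verify.
103*(124) + 76*(-168) = 4 = 4 ✓

r = 124, w = -168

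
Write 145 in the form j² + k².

We need to find integers j, k > 0 such that j² + k² = 145.
Trying j = 1: k² = 145 - 1² = 145 - 1 = 144
k = 12
Check: 1² + 12² = 1 + 144 = 145 ✓

145 = 1² + 12²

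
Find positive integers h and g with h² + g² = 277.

We need to find integers h, g > 0 such that h² + g² = 277.
Trying h = 9: g² = 277 - 9² = 277 - 81 = 196
g = 14
Check: 9² + 14² = 81 + 196 = 277 ✓

277 = 9² + 14²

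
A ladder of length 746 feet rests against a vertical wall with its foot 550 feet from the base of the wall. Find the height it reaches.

The ladder, wall, and ground form a right triangle with hypotenuse 746 and one leg 550.
By the Pythagorean theorem: h² = 746² - 550² = 556516 - 302500 = 254016
h = √254016 = 504 feet

504 feet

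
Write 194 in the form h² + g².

We need to find integers h, g > 0 such that h² + g² = 194.
Trying h = 5: g² = 194 - 5² = 194 - 25 = 169
g = 13
Check: 5² + 13² = 25 + 169 = 194 ✓

194 = 5² + 13²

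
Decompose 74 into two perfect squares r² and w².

We need to find integers r, w > 0 such that r² + w² = 74.
Trying r = 5: w² = 74 - 5² = 74 - 25 = 49
w = 7
Check: 5² + 7² = 25 + 49 = 74 ✓

74 = 5² + 7²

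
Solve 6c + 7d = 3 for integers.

Step 1: Check solvability.
gcd(6, 7) = 1
Since 1 divides 3, solutions exist.

Step 2: Apply extended Euclidean algorithm to find gcd.
We find integers such that 6*x0 + 7*y0 = 1

Step 3: Scale the particular solution.
Multiply by 3/1 = 3:
c = -3, d = 3

Step 4: Verify.
6*(-3) + 7*(3) = 3 = 3 ✓

c = -3, d = 3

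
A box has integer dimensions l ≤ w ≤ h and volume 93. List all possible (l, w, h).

Iterate l from 1 to ⌊93^(1/3)⌋. For each l dividing 93, iterate w ≥ l with w dividing 93/l, and set h = 93/(l·w).
Triples found (2): (1×1×93), (1×3×31)

(1×1×93), (1×3×31)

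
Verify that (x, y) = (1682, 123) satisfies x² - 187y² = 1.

Compute x² = 1682² = 2829124
Compute 187y² = 187·123² = 187·15129 = 2829123
x² - 187y² = 2829124 - 2829123 = 1
Since this equals 1, (1682, 123) is a solution.

Yes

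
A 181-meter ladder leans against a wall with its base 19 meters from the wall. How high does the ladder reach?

The ladder, wall, and ground form a right triangle with hypotenuse 181 and one leg 19.
By the Pythagorean theorem: h² = 181² - 19² = 32761 - 361 = 32400
h = √32400 = 180 meters

180 meters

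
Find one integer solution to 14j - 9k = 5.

Step 1: Check solvability.
gcd(14, 9) = 1
Since 1 divides 5, solutions exist.

Step 2: Apply extended Euclidean algorithm to find gcd.
We find integers such that 14*x0 + 9*y0 = 1

Step 3: Scale the particular solution.
Multiply by 5/1 = 5:
j = 10, k = 15

Step 4: Verify.
14*(10) - 9*(15) = 5 = 5 ✓

j = 10, k = 15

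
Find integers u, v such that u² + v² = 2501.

We need to find integers u, v > 0 such that u² + v² = 2501.
Trying u = 1: v² = 2501 - 1² = 2501 - 1 = 2500
v = 50
Check: 1² + 50² = 1 + 2500 = 2501 ✓

2501 = 1² + 50²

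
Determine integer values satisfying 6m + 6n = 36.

Step 1: Check solvability.
gcd(6, 6) = 6
Since 6 divides 36, solutions exist.

Step 2: Apply extended Euclidean algorithm to find gcd.
We find integers such that 6*x0 + 6*y0 = 6

Step 3: Scale the particular solution.
Multiply by 36/6 = 6:
m = 0, n = 6

Step 4: Verify.
6*(0) + 6*(6) = 36 = 36 ✓

m = 0, n = 6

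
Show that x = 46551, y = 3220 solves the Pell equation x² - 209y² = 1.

Compute x² = 46551² = 2166995601
Compute 209y² = 209·3220² = 209·10368400 = 2166995600
x² - 209y² = 2166995601 - 2166995600 = 1
Since this equals 1, (46551, 3220) is a solution.

Yes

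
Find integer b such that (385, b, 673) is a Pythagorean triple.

b² = c² - a² = 673² - 385² = 452929 - 148225 = 304704
b = sqrt(304704) = 552

552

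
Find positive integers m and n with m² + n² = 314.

We need to find integers m, n > 0 such that m² + n² = 314.
Trying m = 5: n² = 314 - 5² = 314 - 25 = 289
n = 17
Check: 5² + 17² = 25 + 289 = 314 ✓

314 = 5² + 17²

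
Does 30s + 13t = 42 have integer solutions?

Step 1: Compute gcd(30, 13).
gcd(30, 13) = 1

Step 2: Check divisibility.
Does 1 divide 42? 42 = 1 x 42, so yes.

By the theorem on linear Diophantine equations, 30s + 13t = 42 has integer solutions if and only if gcd(30, 13) divides 42. Since 1 | 42, solutions exist.

Yes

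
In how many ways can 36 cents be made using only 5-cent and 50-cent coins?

We need non-negative integers (x, y) with 5x + 50y = 36.
For each x from 0 to 7, check if (36 - 5x) is a non-negative multiple of 50.
Solutions (x, y): none
Count: 0

0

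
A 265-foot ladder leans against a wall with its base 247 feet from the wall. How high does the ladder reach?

The ladder, wall, and ground form a right triangle with hypotenuse 265 and one leg 247.
By the Pythagorean theorem: h² = 265² - 247² = 70225 - 61009 = 9216
h = √9216 = 96 feet

96 feet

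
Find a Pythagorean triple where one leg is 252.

We need the other leg and hypotenuse such that 252² + x² = c².
Take x = 275, c = 373: 252² + 275² = 63504 + 75625 = 139129 = 373² ✓
Triple: (275, 252, 373)

(275, 252, 373)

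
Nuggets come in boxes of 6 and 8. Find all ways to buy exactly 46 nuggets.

We need non-negative integers (x, y) with 6x + 8y = 46.
For each x in 0..7, check if 46 - 6x is a non-negative multiple of 8.
x = 1: 8y = 40, y = 5 ✓
x = 5: 8y = 16, y = 2 ✓

(1 boxes of 6, 5 boxes of 8), (5 boxes of 6, 2 boxes of 8)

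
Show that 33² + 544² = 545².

Compute a² + b² = 33² + 544² = 1089 + 295936 = 297025
Compute c² = 545² = 297025
Since 297025 = 297025, confirmed.

Yes, it is a Pythagorean triple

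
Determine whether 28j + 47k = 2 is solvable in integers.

Step 1: Compute gcd(28, 47).
gcd(28, 47) = 1

Step 2: Check divisibility.
Does 1 divide 2? 2 = 1 x 2, so yes.

By the theorem on linear Diophantine equations, 28j + 47k = 2 has integer solutions if and only if gcd(28, 47) divides 2. Since 1 | 2, solutions exist.

Yes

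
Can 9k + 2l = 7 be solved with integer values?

Step 1: Compute gcd(9, 2).
gcd(9, 2) = 1

Step 2: Check divisibility.
Does 1 divide 7? 7 = 1 x 7, so yes.

By the theorem on linear Diophantine equations, 9k + 2l = 7 has integer solutions if and only if gcd(9, 2) divides 7. Since 1 | 7, solutions exist.

Yes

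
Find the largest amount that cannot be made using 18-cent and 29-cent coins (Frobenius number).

For two coprime denominations a and b, the Frobenius number (largest value not representable as a non-negative combination) is ab - a - b.
Here gcd(18, 29) = 1, so they are coprime.
F(18, 29) = 18·29 - 18 - 29 = 522 - 47 = 475

475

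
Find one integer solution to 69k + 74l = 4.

Step 1: Check solvability.
gcd(69, 74) = 1
Since 1 divides 4, solutions exist.

Step 2: Apply extended Euclidean algorithm to find gcd.
We find integers such that 69*x0 + 74*y0 = 1

Step 3: Scale the particular solution.
Multiply by 4/1 = 4:
k = -60, l = 56

Step 4: Verify.
69*(-60) + 74*(56) = 4 = 4 ✓

k = -60, l = 56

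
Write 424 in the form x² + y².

We need to find integers x, y > 0 such that x² + y² = 424.
Trying x = 10: y² = 424 - 10² = 424 - 100 = 324
y = 18
Check: 10² + 18² = 100 + 324 = 424 ✓

424 = 10² + 18²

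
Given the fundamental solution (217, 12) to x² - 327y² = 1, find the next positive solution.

Solutions to x² - Dy² = 1 are generated by powers of (x₀ + y₀√D).
The next solution satisfies x₁ + y₁√327 = (x₀ + y₀√327)², giving:
x₁ = x₀² + 327y₀² = 217² + 327·12² = 47089 + 47088 = 94177
y₁ = 2x₀y₀ = 2·217·12 = 5208

Verify: 94177² - 327·5208² = 8869307329 - 8869307328 = 1 ✓

x = 94177, y = 5208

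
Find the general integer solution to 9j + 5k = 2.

Step 1: Compute gcd(9, 5) = 1.
Since 1 divides 2, solutions exist.

Step 2: Find a particular solution using extended Euclidean algorithm.
We get j₀ = -2, k₀ = 4.
Check: 9*-2 + 5*4 = 2 = 2 ✓

Step 3: Write the general solution.
j = -2 + (5/1)t = -2 + 5t
k = 4 - (9/1)t = 4 - 9t
for any integer t.

j = -2 + 5t, k = 4 - 9t for integer t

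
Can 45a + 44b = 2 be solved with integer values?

Step 1: Compute gcd(45, 44).
gcd(45, 44) = 1

Step 2: Check divisibility.
Does 1 divide 2? 2 = 1 x 2, so yes.

By the theorem on linear Diophantine equations, 45a + 44b = 2 has integer solutions if and only if gcd(45, 44) divides 2. Since 1 | 2, solutions exist.

Yes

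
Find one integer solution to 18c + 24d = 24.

Step 1: Check solvability.
gcd(18, 24) = 6
Since 6 divides 24, solutions exist.

Step 2: Apply extended Euclidean algorithm to find gcd.
We find integers such that 18*x0 + 24*y0 = 6

Step 3: Scale the particular solution.
Multiply by 24/6 = 4:
c = -4, d = 4

Step 4: Verify.
18*(-4) + 24*(4) = 24 = 24 ✓

c = -4, d = 4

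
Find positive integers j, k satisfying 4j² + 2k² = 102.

Try small values of j and check whether (102 - 4j²)/2 is a perfect square.
j = 5: 4·5² = 100, so 2k² = 102 - 100 = 2, giving k² = 1, k = 1.
Check: 4·5² + 2·1² = 100 + 2 = 102 ✓

j = 5, k = 1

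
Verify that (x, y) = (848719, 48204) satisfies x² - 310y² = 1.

Compute x² = 848719² = 720323940961
Compute 310y² = 310·48204² = 310·2323625616 = 720323940960
x² - 310y² = 720323940961 - 720323940960 = 1
Since this equals 1, (848719, 48204) is a solution.

Yes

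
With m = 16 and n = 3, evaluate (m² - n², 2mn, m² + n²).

a = m² - n² = 256 - 9 = 247
b = 2mn = 2·16·3 = 96
c = m² + n² = 256 + 9 = 265
Verify: 247² + 96² = 61009 + 9216 = 70225 = 265² ✓

(247, 96, 265)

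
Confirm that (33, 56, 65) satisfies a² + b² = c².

Compute a² + b² = 33² + 56² = 1089 + 3136 = 4225
Compute c² = 65² = 4225
Since 4225 = 4225, confirmed.

Yes, it is a Pythagorean triple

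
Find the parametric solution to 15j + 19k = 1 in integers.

Step 1: Compute gcd(15, 19) = 1.
Since 1 divides 1, solutions exist.

Step 2: Find a particular solution using extended Euclidean algorithm.
We get j₀ = -5, k₀ = 4.
Check: 15*-5 + 19*4 = 1 = 1 ✓

Step 3: Write the general solution.
j = -5 + (19/1)t = -5 + 19t
k = 4 - (15/1)t = 4 - 15t
for any integer t.

j = -5 + 19t, k = 4 - 15t for integer t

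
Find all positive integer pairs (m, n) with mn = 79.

The positive divisors of 79 are: 1, 79.
Each divisor d gives the pair (d, 79/d):
(1, 79), (79, 1)

(1, 79), (79, 1)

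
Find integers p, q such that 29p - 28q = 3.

Step 1: Check solvability.
gcd(29, 28) = 1
Since 1 divides 3, solutions exist.

Step 2: Apply extended Euclidean algorithm to find gcd.
We find integers such that 29*x0 + 28*y0 = 1

Step 3: Scale the particular solution.
Multiply by 3/1 = 3:
p = 3, q = 3

Step 4: Verify.
29*(3) - 28*(3) = 3 = 3 ✓

p = 3, q = 3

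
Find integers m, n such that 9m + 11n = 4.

Step 1: Check solvability.
gcd(9, 11) = 1
Since 1 divides 4, solutions exist.

Step 2: Apply extended Euclidean algorithm to find gcd.
We find integers such that 9*x0 + 11*y0 = 1

Step 3: Scale the particular solution.
Multiply by 4/1 = 4:
m = 20, n = -16

Step 4: Verify.
9*(20) + 11*(-16) = 4 = 4 ✓

m = 20, n = -16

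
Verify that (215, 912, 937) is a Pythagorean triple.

Compute a² + b² = 215² + 912² = 46225 + 831744 = 877969
Compute c² = 937² = 877969
Since 877969 = 877969, confirmed.

Yes, it is a Pythagorean triple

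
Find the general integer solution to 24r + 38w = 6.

Step 1: Compute gcd(24, 38) = 2.
Since 2 divides 6, solutions exist.

Step 2: Find a particular solution using extended Euclidean algorithm.
We get r₀ = 24, w₀ = -15.
Check: 24*24 + 38*-15 = 6 = 6 ✓

Step 3: Write the general solution.
r = 24 + (38/2)t = 24 + 19t
w = -15 - (24/2)t = -15 - 12t
for any integer t.

r = 24 + 19t, w = -15 - 12t for integer t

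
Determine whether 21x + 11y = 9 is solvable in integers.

Step 1: Compute gcd(21, 11).
gcd(21, 11) = 1

Step 2: Check divisibility.
Does 1 divide 9? 9 = 1 x 9, so yes.

By the theorem on linear Diophantine equations, 21x + 11y = 9 has integer solutions if and only if gcd(21, 11) divides 9. Since 1 | 9, solutions exist.

Yes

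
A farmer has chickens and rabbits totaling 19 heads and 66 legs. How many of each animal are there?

Let c = chickens, r = rabbits.
Heads: c + r = 19
Legs: 2c + 4r = 66
From the first equation, c = 19 - r. Substitute:
2(19 - r) + 4r = 66
38 + 2r = 66
r = (66 - 38)/2 = 14
c = 19 - 14 = 5

Chickens: 5, Rabbits: 14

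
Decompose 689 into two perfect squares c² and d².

We need to find integers c, d > 0 such that c² + d² = 689.
Trying c = 8: d² = 689 - 8² = 689 - 64 = 625
d = 25
Check: 8² + 25² = 64 + 625 = 689 ✓

689 = 8² + 25²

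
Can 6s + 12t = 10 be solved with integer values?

Step 1: Compute gcd(6, 12).
gcd(6, 12) = 6

Step 2: Check divisibility.
Does 6 divide 10? 10 = 6 x 1 + 4, so no.

By the theorem on linear Diophantine equations, 6s + 12t = 10 has integer solutions if and only if gcd(6, 12) divides 10. Since 6 does not divide 10, no solutions exist.

No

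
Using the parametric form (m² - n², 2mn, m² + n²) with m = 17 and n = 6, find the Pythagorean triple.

a = m² - n² = 17² - 6² = 289 - 36 = 253
b = 2mn = 2·17·6 = 204
c = m² + n² = 289 + 36 = 325
Verify: 253² + 204² = 64009 + 41616 = 105625 = 325² ✓

(253, 204, 325)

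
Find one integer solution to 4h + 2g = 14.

Step 1: Check solvability.
gcd(4, 2) = 2
Since 2 divides 14, solutions exist.

Step 2: Apply extended Euclidean algorithm to find gcd.
We find integers such that 4*x0 + 2*y0 = 2

Step 3: Scale the particular solution.
Multiply by 14/2 = 7:
h = 0, g = 7

Step 4: Verify.
4*(0) + 2*(7) = 14 = 14 ✓

h = 0, g = 7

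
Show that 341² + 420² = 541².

Compute a² + b² = 341² + 420² = 116281 + 176400 = 292681
Compute c² = 541² = 292681
Since 292681 = 292681, confirmed.

Yes, it is a Pythagorean triple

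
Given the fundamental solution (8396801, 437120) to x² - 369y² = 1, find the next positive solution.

Solutions to x² - Dy² = 1 are generated by powers of (x₀ + y₀√D).
The next solution satisfies x₁ + y₁√369 = (x₀ + y₀√369)², giving:
x₁ = x₀² + 369y₀² = 8396801² + 369·437120² = 70506267033601 + 70506267033600 = 141012534067201
y₁ = 2x₀y₀ = 2·8396801·437120 = 7340819306240

Verify: 141012534067201² - 369·7340819306240² = 19884534764053522599183974401 - 19884534764053522599183974400 = 1 ✓

x = 141012534067201, y = 7340819306240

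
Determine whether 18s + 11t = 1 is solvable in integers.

Step 1: Compute gcd(18, 11).
gcd(18, 11) = 1

Step 2: Check divisibility.
Does 1 divide 1? 1 = 1 x 1, so yes.

By the theorem on linear Diophantine equations, 18s + 11t = 1 has integer solutions if and only if gcd(18, 11) divides 1. Since 1 | 1, solutions exist.

Yes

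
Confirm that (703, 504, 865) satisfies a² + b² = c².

Compute a² + b² = 703² + 504² = 494209 + 254016 = 748225
Compute c² = 865² = 748225
Since 748225 = 748225, confirmed.

Yes, it is a Pythagorean triple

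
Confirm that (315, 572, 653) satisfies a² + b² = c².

Compute a² + b² = 315² + 572² = 99225 + 327184 = 426409
Compute c² = 653² = 426409
Since 426409 = 426409, confirmed.

Yes, it is a Pythagorean triple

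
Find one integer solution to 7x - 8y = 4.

Step 1: Check solvability.
gcd(7, 8) = 1
Since 1 divides 4, solutions exist.

Step 2: Apply extended Euclidean algorithm to find gcd.
We find integers such that 7*x0 + 8*y0 = 1

Step 3: Scale the particular solution.
Multiply by 4/1 = 4:
x = -4, y = -4

Step 4: Verify.
7*(-4) - 8*(-4) = 4 = 4 ✓

x = -4, y = -4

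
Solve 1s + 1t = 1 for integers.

Step 1: Check solvability.
gcd(1, 1) = 1
Since 1 divides 1, solutions exist.

Step 2: Apply extended Euclidean algorithm to find gcd.
We find integers such that 1*x0 + 1*y0 = 1

Step 3: Scale the particular solution.
Multiply by 1/1 = 1:
s = 0, t = 1

Step 4: Verify.
1*(0) + 1*(1) = 1 = 1 ✓

s = 0, t = 1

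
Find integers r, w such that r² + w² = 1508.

We need to find integers r, w > 0 such that r² + w² = 1508.
Trying r = 8: w² = 1508 - 8² = 1508 - 64 = 1444
w = 38
Check: 8² + 38² = 64 + 1444 = 1508 ✓

1508 = 8² + 38²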